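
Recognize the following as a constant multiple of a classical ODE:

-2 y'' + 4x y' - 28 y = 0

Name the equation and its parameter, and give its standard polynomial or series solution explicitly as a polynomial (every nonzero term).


All three coefficients share the factor -2; dividing through by -2 gives  y'' - 2x y' + 14 y = 0.
This matches the Hermite equation y'' - 2x y' + 2n y = 0 with 2n = 14, so n = 7; the polynomial solution is H_7(x).
With y = sum_k a_k x^k, matching x^k gives (k+2)(k+1) a_{k+2} = 2(k - n) a_k = 2(k - 7) a_k. The right side vanishes at k = 7, so the series with the parity of 7 terminates at degree 7.
Standard normalization: leading coefficient of H_n is 2^n, so a_7 = 2^7 = 128. Work downward with a_k = (k+1)(k+2) a_{k+2} / (2(k - n)):
  a_5 = (6)(7)(128) / (2(5 - 7)) = 5376/(-4) = -1344
  a_3 = (4)(5)(-1344) / (2(3 - 7)) = -26880/(-8) = 3360
  a_1 = (2)(3)(3360) / (2(1 - 7)) = 20160/(-12) = -1680
Hence H_7(x) = 128 x^7 - 1344 x^5 + 3360 x^3 - 1680 x.

H_7(x); series = 128 x^7 - 1344 x^5 + 3360 x^3 - 1680 x


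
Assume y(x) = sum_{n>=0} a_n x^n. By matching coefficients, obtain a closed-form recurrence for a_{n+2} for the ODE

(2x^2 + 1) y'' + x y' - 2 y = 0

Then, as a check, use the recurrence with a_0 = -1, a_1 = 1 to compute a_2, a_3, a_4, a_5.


Substitute y = sum_n a_n x^n.
(1 + 2 x^2) y'' contributes (n+2)(n+1) a_{n+2} + 2 n(n-1) a_n at x^n.
x y'(x) contributes n a_n at x^n.
-2 y(x) contributes -2 a_n at x^n.
Matching x^n: (n+2)(n+1) a_{n+2} + (2 n(n-1) + n - 2) a_n = 0.
Thus a_{n+2} = (-2 n(n-1) - n + 2) / ((n+1)(n+2)) * a_n.

Check with a_0 = -1, a_1 = 1 (apply the recurrence for n = 0, 1, 2, 3): a_0 = -1, a_1 = 1, a_2 = -1, a_3 = 1/6, a_4 = 1/3, a_5 = -13/120.

a_(n+2) = (-2 n(n-1) - n + 2) / ((n+1)(n+2)) * a_n; check: a_0 = -1, a_1 = 1, a_2 = -1, a_3 = 1/6, a_4 = 1/3, a_5 = -13/120


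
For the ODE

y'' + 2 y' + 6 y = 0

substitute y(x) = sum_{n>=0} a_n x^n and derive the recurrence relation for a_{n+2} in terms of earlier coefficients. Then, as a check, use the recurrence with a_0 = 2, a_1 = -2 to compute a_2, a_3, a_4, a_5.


Substitute y = sum_n a_n x^n.
y''(x) has coefficient (n+2)(n+1) a_{n+2} at x^n;
2 y'(x) has coefficient 2 (n+1) a_{n+1} at x^n;
6 y(x) has coefficient 6 a_n at x^n.
Matching x^n: (n+2)(n+1) a_{n+2} + 2 (n+1) a_{n+1} + 6 a_n = 0.
Thus a_{n+2} = [-2 (n+1) a_{n+1} - 6 a_n] / ((n+1)(n+2)).

Check with a_0 = 2, a_1 = -2 (apply the recurrence for n = 0, 1, 2, 3): a_0 = 2, a_1 = -2, a_2 = -4, a_3 = 14/3, a_4 = -1/3, a_5 = -19/15.

a_(n+2) = [-2 (n+1) a_(n+1) - 6 a_n] / ((n+1)(n+2)); check: a_0 = 2, a_1 = -2, a_2 = -4, a_3 = 14/3, a_4 = -1/3, a_5 = -19/15


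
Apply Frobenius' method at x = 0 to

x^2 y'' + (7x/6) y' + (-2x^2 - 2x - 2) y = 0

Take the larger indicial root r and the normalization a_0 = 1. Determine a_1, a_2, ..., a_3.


Write in Frobenius form y'' + (p(x)/x) y' + (q(x)/x^2) y = 0:
  p(x) = 7/6,  q(x) = -2x^2 - 2x - 2.
Indicial equation: r(r-1) + (7/6) r + (-2) = 0 -> roots r_1 = 4/3, r_2 = -3/2.
Take r = r_1 = 4/3. Let y(x) = x^r sum_{n>=0} a_n x^n with a_0 = 1.
Substitute y = x^r sum a_n x^n and match x^{r+n}. The recurrence is
  D(n) a_n - 2 a_{n-1} - 2 a_{n-2} = 0,  where D(n) = (r+n)(r+n-1) + (7/6)(r+n) + (-2).
  a_n = [2 a_{n-1} + 2 a_{n-2}] / D(n).
Since the indicial polynomial factors as (r - r_1)(r - r_2), D(n) = (r_1 + n - r_1)(r_1 + n - r_2) = n(n + 17/6).
Evaluating step by step (a_0 = 1):
  n = 1: D(1) = 1(1 + 17/6) = 23/6; numerator = 2(1) = 2; a_1 = (2)/(23/6) = 12/23
  n = 2: D(2) = 2(2 + 17/6) = 29/3; numerator = 2(12/23) + 2(1) = 70/23; a_2 = (70/23)/(29/3) = 210/667
  n = 3: D(3) = 3(3 + 17/6) = 35/2; numerator = 2(210/667) + 2(12/23) = 1116/667; a_3 = (1116/667)/(35/2) = 2232/23345

r = 4/3; a_0 = 1; a_1 = 12/23; a_2 = 210/667; a_3 = 2232/23345


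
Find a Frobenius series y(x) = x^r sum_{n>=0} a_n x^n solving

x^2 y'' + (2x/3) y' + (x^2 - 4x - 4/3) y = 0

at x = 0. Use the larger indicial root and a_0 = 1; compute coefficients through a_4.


Write in Frobenius form y'' + (p(x)/x) y' + (q(x)/x^2) y = 0:
  p(x) = 2/3,  q(x) = x^2 - 4x - 4/3.
Indicial equation: r(r-1) + (2/3) r + (-4/3) = 0 -> roots r_1 = 4/3, r_2 = -1.
Take r = r_1 = 4/3. Let y(x) = x^r sum_{n>=0} a_n x^n with a_0 = 1.
Substitute y = x^r sum a_n x^n and match x^{r+n}. The recurrence is
  D(n) a_n - 4 a_{n-1} + 1 a_{n-2} = 0,  where D(n) = (r+n)(r+n-1) + (2/3)(r+n) + (-4/3).
  a_n = [4 a_{n-1} - 1 a_{n-2}] / D(n).
Since the indicial polynomial factors as (r - r_1)(r - r_2), D(n) = (r_1 + n - r_1)(r_1 + n - r_2) = n(n + 7/3).
Evaluating step by step (a_0 = 1):
  n = 1: D(1) = 1(1 + 7/3) = 10/3; numerator = 4(1) = 4; a_1 = (4)/(10/3) = 6/5
  n = 2: D(2) = 2(2 + 7/3) = 26/3; numerator = 4(6/5) - 1(1) = 19/5; a_2 = (19/5)/(26/3) = 57/130
  n = 3: D(3) = 3(3 + 7/3) = 16; numerator = 4(57/130) - 1(6/5) = 36/65; a_3 = (36/65)/(16) = 9/260
  n = 4: D(4) = 4(4 + 7/3) = 76/3; numerator = 4(9/260) - 1(57/130) = -3/10; a_4 = (-3/10)/(76/3) = -9/760

r = 4/3; a_0 = 1; a_1 = 6/5; a_2 = 57/130; a_3 = 9/260; a_4 = -9/760


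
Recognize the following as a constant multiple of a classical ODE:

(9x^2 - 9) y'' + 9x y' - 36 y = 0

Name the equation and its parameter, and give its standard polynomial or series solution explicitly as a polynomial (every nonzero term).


All three coefficients share the factor -9; dividing through by -9 gives  (1 - x^2) y'' - x y' + 4 y = 0.
This matches the Chebyshev equation (1 - x^2) y'' - x y' + n^2 y = 0 (note the -x y' term, not -2x y') with n^2 = 4, so n = 2; the polynomial solution is T_2(x).
With y = sum_k a_k x^k, matching x^k gives (k+2)(k+1) a_{k+2} = (k^2 - n^2) a_k = (k - 2)(k + 2) a_k. The right side vanishes at k = 2, so the series with the parity of 2 terminates at degree 2.
Standard normalization: leading coefficient of T_n is 2^(n-1), so a_2 = 2^1 = 2. Work downward with a_k = (k+1)(k+2) a_{k+2} / ((k - 2)(k + 2)):
  a_0 = (1)(2)(2) / ((0 - 2)(0 + 2)) = 4/(-4) = -1
Hence T_2(x) = 2 x^2 - 1.

T_2(x); series = 2 x^2 - 1


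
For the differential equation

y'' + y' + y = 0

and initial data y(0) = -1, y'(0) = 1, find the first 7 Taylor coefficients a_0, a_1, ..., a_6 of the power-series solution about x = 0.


Ansatz: y(x) = sum_{n>=0} a_n x^n, so y'(x) = sum_{n>=1} n a_n x^(n-1) and y''(x) = sum_{n>=2} n(n-1) a_n x^(n-2).
Substitute into P(x) y'' + Q(x) y' + R(x) y = 0 with P(x) = 1, Q(x) = 1, R(x) = 1, and match powers of x.
Initial conditions: a_0 = -1, a_1 = 1.
Setting the coefficient of each power of x to zero and solving order by order (substituting the coefficients already found):
  x^0: 2 a_2 + a_1 + a_0 = 0  ->  2 a_2 = -a_1 - a_0 = 0  ->  a_2 = 0
  x^1: 6 a_3 + 2 a_2 + a_1 = 0  ->  6 a_3 = -2 a_2 - a_1 = -1  ->  a_3 = -1/6
  x^2: 12 a_4 + 3 a_3 + a_2 = 0  ->  12 a_4 = -3 a_3 - a_2 = 1/2  ->  a_4 = 1/24
  x^3: 20 a_5 + 4 a_4 + a_3 = 0  ->  20 a_5 = -4 a_4 - a_3 = 0  ->  a_5 = 0
  x^4: 30 a_6 + 5 a_5 + a_4 = 0  ->  30 a_6 = -5 a_5 - a_4 = -1/24  ->  a_6 = -1/720
Truncated series: y(x) = -1 + x - (1/6) x^3 + (1/24) x^4 - (1/720) x^6 + O(x^7).

a_0 = -1; a_1 = 1; a_2 = 0; a_3 = -1/6; a_4 = 1/24; a_5 = 0; a_6 = -1/720


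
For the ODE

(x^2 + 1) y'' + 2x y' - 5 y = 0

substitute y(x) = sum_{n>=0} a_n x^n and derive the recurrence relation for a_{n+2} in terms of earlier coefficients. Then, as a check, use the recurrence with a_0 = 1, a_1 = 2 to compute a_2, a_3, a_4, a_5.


Substitute y = sum_n a_n x^n.
(1 + 1 x^2) y'' contributes (n+2)(n+1) a_{n+2} + n(n-1) a_n at x^n.
2 x y'(x) contributes 2 n a_n at x^n.
-5 y(x) contributes -5 a_n at x^n.
Matching x^n: (n+2)(n+1) a_{n+2} + (n(n-1) + 2 n - 5) a_n = 0.
Thus a_{n+2} = (-n(n-1) - 2 n + 5) / ((n+1)(n+2)) * a_n.

Check with a_0 = 1, a_1 = 2 (apply the recurrence for n = 0, 1, 2, 3): a_0 = 1, a_1 = 2, a_2 = 5/2, a_3 = 1, a_4 = -5/24, a_5 = -7/20.

a_(n+2) = (-n(n-1) - 2 n + 5) / ((n+1)(n+2)) * a_n; check: a_0 = 1, a_1 = 2, a_2 = 5/2, a_3 = 1, a_4 = -5/24, a_5 = -7/20


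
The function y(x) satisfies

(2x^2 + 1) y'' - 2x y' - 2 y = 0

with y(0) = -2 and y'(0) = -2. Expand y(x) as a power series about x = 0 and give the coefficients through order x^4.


Ansatz: y(x) = sum_{n>=0} a_n x^n, so y'(x) = sum_{n>=1} n a_n x^(n-1) and y''(x) = sum_{n>=2} n(n-1) a_n x^(n-2).
Substitute into P(x) y'' + Q(x) y' + R(x) y = 0 with P(x) = 2x^2 + 1, Q(x) = -2x, R(x) = -2, and match powers of x.
Initial conditions: a_0 = -2, a_1 = -2.
Setting the coefficient of each power of x to zero and solving order by order (substituting the coefficients already found):
  x^0: 2 a_2 - 2 a_0 = 0  ->  2 a_2 = 2 a_0 = -4  ->  a_2 = -2
  x^1: 6 a_3 - 4 a_1 = 0  ->  6 a_3 = 4 a_1 = -8  ->  a_3 = -4/3
  x^2: 12 a_4 - 2 a_2 = 0  ->  12 a_4 = 2 a_2 = -4  ->  a_4 = -1/3
Truncated series: y(x) = -2 - 2 x - 2 x^2 - (4/3) x^3 - (1/3) x^4 + O(x^5).

a_0 = -2; a_1 = -2; a_2 = -2; a_3 = -4/3; a_4 = -1/3


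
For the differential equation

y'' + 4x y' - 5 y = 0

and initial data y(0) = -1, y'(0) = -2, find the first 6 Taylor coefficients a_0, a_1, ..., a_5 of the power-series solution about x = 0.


Ansatz: y(x) = sum_{n>=0} a_n x^n, so y'(x) = sum_{n>=1} n a_n x^(n-1) and y''(x) = sum_{n>=2} n(n-1) a_n x^(n-2).
Substitute into P(x) y'' + Q(x) y' + R(x) y = 0 with P(x) = 1, Q(x) = 4x, R(x) = -5, and match powers of x.
Initial conditions: a_0 = -1, a_1 = -2.
Setting the coefficient of each power of x to zero and solving order by order (substituting the coefficients already found):
  x^0: 2 a_2 - 5 a_0 = 0  ->  2 a_2 = 5 a_0 = -5  ->  a_2 = -5/2
  x^1: 6 a_3 - a_1 = 0  ->  6 a_3 = a_1 = -2  ->  a_3 = -1/3
  x^2: 12 a_4 + 3 a_2 = 0  ->  12 a_4 = -3 a_2 = 15/2  ->  a_4 = 5/8
  x^3: 20 a_5 + 7 a_3 = 0  ->  20 a_5 = -7 a_3 = 7/3  ->  a_5 = 7/60
Truncated series: y(x) = -1 - 2 x - (5/2) x^2 - (1/3) x^3 + (5/8) x^4 + (7/60) x^5 + O(x^6).

a_0 = -1; a_1 = -2; a_2 = -5/2; a_3 = -1/3; a_4 = 5/8; a_5 = 7/60


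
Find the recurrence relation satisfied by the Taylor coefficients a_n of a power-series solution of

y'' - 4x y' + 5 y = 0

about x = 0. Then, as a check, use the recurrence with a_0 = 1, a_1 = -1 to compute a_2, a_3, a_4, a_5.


Substitute y = sum_n a_n x^n.
y''(x) has coefficient (n+2)(n+1) a_{n+2} at x^n;
-4 x y'(x) has coefficient -4 n a_n at x^n (shift);
5 y(x) has coefficient 5 a_n at x^n.
Matching x^n: (n+2)(n+1) a_{n+2} + (-4n + 5) a_n = 0.
Thus a_{n+2} = (4n - 5) / ((n+1)(n+2)) * a_n.

Check with a_0 = 1, a_1 = -1 (apply the recurrence for n = 0, 1, 2, 3): a_0 = 1, a_1 = -1, a_2 = -5/2, a_3 = 1/6, a_4 = -5/8, a_5 = 7/120.

a_(n+2) = (4n - 5) / ((n+1)(n+2)) * a_n; check: a_0 = 1, a_1 = -1, a_2 = -5/2, a_3 = 1/6, a_4 = -5/8, a_5 = 7/120


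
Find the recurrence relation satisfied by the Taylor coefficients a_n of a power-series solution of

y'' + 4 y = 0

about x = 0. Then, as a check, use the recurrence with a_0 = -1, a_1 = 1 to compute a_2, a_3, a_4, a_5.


Substitute y = sum_n a_n x^n into y'' + (const) y = 0.
y''(x) = sum_{n>=0} (n+2)(n+1) a_{n+2} x^n.
The ODE becomes sum_n [(n+2)(n+1) a_{n+2} + 4 a_n] x^n = 0.
Setting each coefficient to zero gives the recurrence:
  (n+2)(n+1) a_{n+2} + 4 a_n = 0,
  a_{n+2} = -4 / ((n+1)(n+2)) a_n.

Check with a_0 = -1, a_1 = 1 (apply the recurrence for n = 0, 1, 2, 3): a_0 = -1, a_1 = 1, a_2 = 2, a_3 = -2/3, a_4 = -2/3, a_5 = 2/15.

a_{n+2} = -4/((n+1)(n+2)) * a_n; check: a_0 = -1, a_1 = 1, a_2 = 2, a_3 = -2/3, a_4 = -2/3, a_5 = 2/15


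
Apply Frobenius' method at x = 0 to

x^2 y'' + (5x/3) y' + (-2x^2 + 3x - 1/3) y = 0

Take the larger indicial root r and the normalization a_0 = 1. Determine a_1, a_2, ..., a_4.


Write in Frobenius form y'' + (p(x)/x) y' + (q(x)/x^2) y = 0:
  p(x) = 5/3,  q(x) = -2x^2 + 3x - 1/3.
Indicial equation: r(r-1) + (5/3) r + (-1/3) = 0 -> roots r_1 = 1/3, r_2 = -1.
Take r = r_1 = 1/3. Let y(x) = x^r sum_{n>=0} a_n x^n with a_0 = 1.
Substitute y = x^r sum a_n x^n and match x^{r+n}. The recurrence is
  D(n) a_n + 3 a_{n-1} - 2 a_{n-2} = 0,  where D(n) = (r+n)(r+n-1) + (5/3)(r+n) + (-1/3).
  a_n = [-3 a_{n-1} + 2 a_{n-2}] / D(n).
Since the indicial polynomial factors as (r - r_1)(r - r_2), D(n) = (r_1 + n - r_1)(r_1 + n - r_2) = n(n + 4/3).
Evaluating step by step (a_0 = 1):
  n = 1: D(1) = 1(1 + 4/3) = 7/3; numerator = -3(1) = -3; a_1 = (-3)/(7/3) = -9/7
  n = 2: D(2) = 2(2 + 4/3) = 20/3; numerator = -3(-9/7) + 2(1) = 41/7; a_2 = (41/7)/(20/3) = 123/140
  n = 3: D(3) = 3(3 + 4/3) = 13; numerator = -3(123/140) + 2(-9/7) = -729/140; a_3 = (-729/140)/(13) = -729/1820
  n = 4: D(4) = 4(4 + 4/3) = 64/3; numerator = -3(-729/1820) + 2(123/140) = 1077/364; a_4 = (1077/364)/(64/3) = 3231/23296

r = 1/3; a_0 = 1; a_1 = -9/7; a_2 = 123/140; a_3 = -729/1820; a_4 = 3231/23296


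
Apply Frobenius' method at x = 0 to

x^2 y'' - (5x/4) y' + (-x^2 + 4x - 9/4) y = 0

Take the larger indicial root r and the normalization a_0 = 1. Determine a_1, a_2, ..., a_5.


Write in Frobenius form y'' + (p(x)/x) y' + (q(x)/x^2) y = 0:
  p(x) = -5/4,  q(x) = -x^2 + 4x - 9/4.
Indicial equation: r(r-1) + (-5/4) r + (-9/4) = 0 -> roots r_1 = 3, r_2 = -3/4.
Take r = r_1 = 3. Let y(x) = x^r sum_{n>=0} a_n x^n with a_0 = 1.
Substitute y = x^r sum a_n x^n and match x^{r+n}. The recurrence is
  D(n) a_n + 4 a_{n-1} - 1 a_{n-2} = 0,  where D(n) = (r+n)(r+n-1) + (-5/4)(r+n) + (-9/4).
  a_n = [-4 a_{n-1} + 1 a_{n-2}] / D(n).
Since the indicial polynomial factors as (r - r_1)(r - r_2), D(n) = (r_1 + n - r_1)(r_1 + n - r_2) = n(n + 15/4).
Evaluating step by step (a_0 = 1):
  n = 1: D(1) = 1(1 + 15/4) = 19/4; numerator = -4(1) = -4; a_1 = (-4)/(19/4) = -16/19
  n = 2: D(2) = 2(2 + 15/4) = 23/2; numerator = -4(-16/19) + 1(1) = 83/19; a_2 = (83/19)/(23/2) = 166/437
  n = 3: D(3) = 3(3 + 15/4) = 81/4; numerator = -4(166/437) + 1(-16/19) = -1032/437; a_3 = (-1032/437)/(81/4) = -1376/11799
  n = 4: D(4) = 4(4 + 15/4) = 31; numerator = -4(-1376/11799) + 1(166/437) = 9986/11799; a_4 = (9986/11799)/(31) = 9986/365769
  n = 5: D(5) = 5(5 + 15/4) = 175/4; numerator = -4(9986/365769) + 1(-1376/11799) = -82600/365769; a_5 = (-82600/365769)/(175/4) = -1888/365769

r = 3; a_0 = 1; a_1 = -16/19; a_2 = 166/437; a_3 = -1376/11799; a_4 = 9986/365769; a_5 = -1888/365769


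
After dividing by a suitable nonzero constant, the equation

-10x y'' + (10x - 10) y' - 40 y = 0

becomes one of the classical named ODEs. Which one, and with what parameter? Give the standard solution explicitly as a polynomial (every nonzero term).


All three coefficients share the factor -10; dividing through by -10 gives  x y'' + (1 - x) y' + 4 y = 0.
This matches the Laguerre equation x y'' + (1 - x) y' + n y = 0 with n = 4; the polynomial solution is L_4(x).
With y = sum_k a_k x^k, matching x^k gives (k+1)k a_{k+1} + (k+1) a_{k+1} - k a_k + n a_k = 0, i.e. (k+1)^2 a_{k+1} = (k - n) a_k = (k - 4) a_k. The right side vanishes at k = 4, so the series terminates at degree 4.
Standard normalization L_n(0) = 1 gives a_0 = 1. Work upward with a_{k+1} = (k - 4) a_k / (k+1)^2:
  a_1 = (0 - 4)(1) / 1^2 = -4/1 = -4
  a_2 = (1 - 4)(-4) / 2^2 = 12/4 = 3
  a_3 = (2 - 4)(3) / 3^2 = -6/9 = -2/3
  a_4 = (3 - 4)(-2/3) / 4^2 = (2/3)/16 = 1/24
Hence L_4(x) = x^4/24 - 2 x^3/3 + 3 x^2 - 4 x + 1.

L_4(x); series = x^4/24 - 2 x^3/3 + 3 x^2 - 4 x + 1


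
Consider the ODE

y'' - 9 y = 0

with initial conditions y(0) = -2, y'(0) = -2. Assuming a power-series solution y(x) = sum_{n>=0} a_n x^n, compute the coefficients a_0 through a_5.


Ansatz: y(x) = sum_{n>=0} a_n x^n, so y'(x) = sum_{n>=1} n a_n x^(n-1) and y''(x) = sum_{n>=2} n(n-1) a_n x^(n-2).
Substitute into P(x) y'' + Q(x) y' + R(x) y = 0 with P(x) = 1, Q(x) = 0, R(x) = -9, and match powers of x.
Initial conditions: a_0 = -2, a_1 = -2.
Setting the coefficient of each power of x to zero and solving order by order (substituting the coefficients already found):
  x^0: 2 a_2 - 9 a_0 = 0  ->  2 a_2 = 9 a_0 = -18  ->  a_2 = -9
  x^1: 6 a_3 - 9 a_1 = 0  ->  6 a_3 = 9 a_1 = -18  ->  a_3 = -3
  x^2: 12 a_4 - 9 a_2 = 0  ->  12 a_4 = 9 a_2 = -81  ->  a_4 = -27/4
  x^3: 20 a_5 - 9 a_3 = 0  ->  20 a_5 = 9 a_3 = -27  ->  a_5 = -27/20
Truncated series: y(x) = -2 - 2 x - 9 x^2 - 3 x^3 - (27/4) x^4 - (27/20) x^5 + O(x^6).

a_0 = -2; a_1 = -2; a_2 = -9; a_3 = -3; a_4 = -27/4; a_5 = -27/20


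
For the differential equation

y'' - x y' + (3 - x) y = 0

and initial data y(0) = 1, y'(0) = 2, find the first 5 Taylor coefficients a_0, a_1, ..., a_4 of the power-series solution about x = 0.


Ansatz: y(x) = sum_{n>=0} a_n x^n, so y'(x) = sum_{n>=1} n a_n x^(n-1) and y''(x) = sum_{n>=2} n(n-1) a_n x^(n-2).
Substitute into P(x) y'' + Q(x) y' + R(x) y = 0 with P(x) = 1, Q(x) = -x, R(x) = 3 - x, and match powers of x.
Initial conditions: a_0 = 1, a_1 = 2.
Setting the coefficient of each power of x to zero and solving order by order (substituting the coefficients already found):
  x^0: 2 a_2 + 3 a_0 = 0  ->  2 a_2 = -3 a_0 = -3  ->  a_2 = -3/2
  x^1: 6 a_3 + 2 a_1 - a_0 = 0  ->  6 a_3 = -2 a_1 + a_0 = -3  ->  a_3 = -1/2
  x^2: 12 a_4 + a_2 - a_1 = 0  ->  12 a_4 = -a_2 + a_1 = 7/2  ->  a_4 = 7/24
Truncated series: y(x) = 1 + 2 x - (3/2) x^2 - (1/2) x^3 + (7/24) x^4 + O(x^5).

a_0 = 1; a_1 = 2; a_2 = -3/2; a_3 = -1/2; a_4 = 7/24


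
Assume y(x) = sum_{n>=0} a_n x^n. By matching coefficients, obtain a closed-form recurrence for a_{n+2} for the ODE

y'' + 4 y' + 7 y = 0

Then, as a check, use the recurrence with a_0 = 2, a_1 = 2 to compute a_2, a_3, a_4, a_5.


Substitute y = sum_n a_n x^n.
y''(x) has coefficient (n+2)(n+1) a_{n+2} at x^n;
4 y'(x) has coefficient 4 (n+1) a_{n+1} at x^n;
7 y(x) has coefficient 7 a_n at x^n.
Matching x^n: (n+2)(n+1) a_{n+2} + 4 (n+1) a_{n+1} + 7 a_n = 0.
Thus a_{n+2} = [-4 (n+1) a_{n+1} - 7 a_n] / ((n+1)(n+2)).

Check with a_0 = 2, a_1 = 2 (apply the recurrence for n = 0, 1, 2, 3): a_0 = 2, a_1 = 2, a_2 = -11, a_3 = 37/3, a_4 = -71/12, a_5 = 5/12.

a_(n+2) = [-4 (n+1) a_(n+1) - 7 a_n] / ((n+1)(n+2)); check: a_0 = 2, a_1 = 2, a_2 = -11, a_3 = 37/3, a_4 = -71/12, a_5 = 5/12


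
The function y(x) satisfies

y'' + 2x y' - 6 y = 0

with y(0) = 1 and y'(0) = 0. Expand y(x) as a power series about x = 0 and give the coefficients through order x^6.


Ansatz: y(x) = sum_{n>=0} a_n x^n, so y'(x) = sum_{n>=1} n a_n x^(n-1) and y''(x) = sum_{n>=2} n(n-1) a_n x^(n-2).
Substitute into P(x) y'' + Q(x) y' + R(x) y = 0 with P(x) = 1, Q(x) = 2x, R(x) = -6, and match powers of x.
Initial conditions: a_0 = 1, a_1 = 0.
Setting the coefficient of each power of x to zero and solving order by order (substituting the coefficients already found):
  x^0: 2 a_2 - 6 a_0 = 0  ->  2 a_2 = 6 a_0 = 6  ->  a_2 = 3
  x^1: 6 a_3 - 4 a_1 = 0  ->  6 a_3 = 4 a_1 = 0  ->  a_3 = 0
  x^2: 12 a_4 - 2 a_2 = 0  ->  12 a_4 = 2 a_2 = 6  ->  a_4 = 1/2
  x^3: 20 a_5 = 0  ->  a_5 = 0
  x^4: 30 a_6 + 2 a_4 = 0  ->  30 a_6 = -2 a_4 = -1  ->  a_6 = -1/30
Truncated series: y(x) = 1 + 3 x^2 + (1/2) x^4 - (1/30) x^6 + O(x^7).

a_0 = 1; a_1 = 0; a_2 = 3; a_3 = 0; a_4 = 1/2; a_5 = 0; a_6 = -1/30


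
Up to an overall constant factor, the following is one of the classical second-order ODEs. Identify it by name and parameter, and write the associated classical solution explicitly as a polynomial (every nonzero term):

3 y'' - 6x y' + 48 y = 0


All three coefficients share the factor 3; dividing through by 3 gives  y'' - 2x y' + 16 y = 0.
This matches the Hermite equation y'' - 2x y' + 2n y = 0 with 2n = 16, so n = 8; the polynomial solution is H_8(x).
With y = sum_k a_k x^k, matching x^k gives (k+2)(k+1) a_{k+2} = 2(k - n) a_k = 2(k - 8) a_k. The right side vanishes at k = 8, so the series with the parity of 8 terminates at degree 8.
Standard normalization: leading coefficient of H_n is 2^n, so a_8 = 2^8 = 256. Work downward with a_k = (k+1)(k+2) a_{k+2} / (2(k - n)):
  a_6 = (7)(8)(256) / (2(6 - 8)) = 14336/(-4) = -3584
  a_4 = (5)(6)(-3584) / (2(4 - 8)) = -107520/(-8) = 13440
  a_2 = (3)(4)(13440) / (2(2 - 8)) = 161280/(-12) = -13440
  a_0 = (1)(2)(-13440) / (2(0 - 8)) = -26880/(-16) = 1680
Hence H_8(x) = 256 x^8 - 3584 x^6 + 13440 x^4 - 13440 x^2 + 1680.

H_8(x); series = 256 x^8 - 3584 x^6 + 13440 x^4 - 13440 x^2 + 1680


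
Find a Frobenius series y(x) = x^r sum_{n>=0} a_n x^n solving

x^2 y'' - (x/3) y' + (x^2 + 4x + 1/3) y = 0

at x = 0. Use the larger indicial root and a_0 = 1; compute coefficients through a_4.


Write in Frobenius form y'' + (p(x)/x) y' + (q(x)/x^2) y = 0:
  p(x) = -1/3,  q(x) = x^2 + 4x + 1/3.
Indicial equation: r(r-1) + (-1/3) r + (1/3) = 0 -> roots r_1 = 1, r_2 = 1/3.
Take r = r_1 = 1. Let y(x) = x^r sum_{n>=0} a_n x^n with a_0 = 1.
Substitute y = x^r sum a_n x^n and match x^{r+n}. The recurrence is
  D(n) a_n + 4 a_{n-1} + 1 a_{n-2} = 0,  where D(n) = (r+n)(r+n-1) + (-1/3)(r+n) + (1/3).
  a_n = [-4 a_{n-1} - 1 a_{n-2}] / D(n).
Since the indicial polynomial factors as (r - r_1)(r - r_2), D(n) = (r_1 + n - r_1)(r_1 + n - r_2) = n(n + 2/3).
Evaluating step by step (a_0 = 1):
  n = 1: D(1) = 1(1 + 2/3) = 5/3; numerator = -4(1) = -4; a_1 = (-4)/(5/3) = -12/5
  n = 2: D(2) = 2(2 + 2/3) = 16/3; numerator = -4(-12/5) - 1(1) = 43/5; a_2 = (43/5)/(16/3) = 129/80
  n = 3: D(3) = 3(3 + 2/3) = 11; numerator = -4(129/80) - 1(-12/5) = -81/20; a_3 = (-81/20)/(11) = -81/220
  n = 4: D(4) = 4(4 + 2/3) = 56/3; numerator = -4(-81/220) - 1(129/80) = -123/880; a_4 = (-123/880)/(56/3) = -369/49280

r = 1; a_0 = 1; a_1 = -12/5; a_2 = 129/80; a_3 = -81/220; a_4 = -369/49280


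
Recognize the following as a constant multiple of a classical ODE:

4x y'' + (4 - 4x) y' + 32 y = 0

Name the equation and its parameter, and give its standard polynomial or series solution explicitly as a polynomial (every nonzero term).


All three coefficients share the factor 4; dividing through by 4 gives  x y'' + (1 - x) y' + 8 y = 0.
This matches the Laguerre equation x y'' + (1 - x) y' + n y = 0 with n = 8; the polynomial solution is L_8(x).
With y = sum_k a_k x^k, matching x^k gives (k+1)k a_{k+1} + (k+1) a_{k+1} - k a_k + n a_k = 0, i.e. (k+1)^2 a_{k+1} = (k - n) a_k = (k - 8) a_k. The right side vanishes at k = 8, so the series terminates at degree 8.
Standard normalization L_n(0) = 1 gives a_0 = 1. Work upward with a_{k+1} = (k - 8) a_k / (k+1)^2:
  a_1 = (0 - 8)(1) / 1^2 = -8/1 = -8
  a_2 = (1 - 8)(-8) / 2^2 = 56/4 = 14
  a_3 = (2 - 8)(14) / 3^2 = -84/9 = -28/3
  a_4 = (3 - 8)(-28/3) / 4^2 = (140/3)/16 = 35/12
  a_5 = (4 - 8)(35/12) / 5^2 = (-35/3)/25 = -7/15
  a_6 = (5 - 8)(-7/15) / 6^2 = (7/5)/36 = 7/180
  a_7 = (6 - 8)(7/180) / 7^2 = (-7/90)/49 = -1/630
  a_8 = (7 - 8)(-1/630) / 8^2 = (1/630)/64 = 1/40320
Hence L_8(x) = x^8/40320 - x^7/630 + 7 x^6/180 - 7 x^5/15 + 35 x^4/12 - 28 x^3/3 + 14 x^2 - 8 x + 1.

L_8(x); series = x^8/40320 - x^7/630 + 7 x^6/180 - 7 x^5/15 + 35 x^4/12 - 28 x^3/3 + 14 x^2 - 8 x + 1


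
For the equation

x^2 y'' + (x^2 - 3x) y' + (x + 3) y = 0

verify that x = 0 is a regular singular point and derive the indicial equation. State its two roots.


Divide by x^2 to reach normal form y'' + P_1(x) y' + P_2(x) y = 0 with P_1(x) = 1 - 3/x and P_2(x) = 1/x + 3/x^2.
x = 0 is a singular point because the y'-coefficient 1 - 3/x has a pole at x = 0 and the y-coefficient 1/x + 3/x^2 has a pole at x = 0.
It is a regular singular point because x P_1(x) = p(x) = x - 3 and x^2 P_2(x) = q(x) = x + 3 are polynomials, hence analytic at x = 0.
p(0) = -3,  q(0) = 3.
Indicial equation: r(r-1) + p(0) r + q(0) = 0, i.e. r^2 + (p(0) - 1) r + q(0) = 0, i.e. r^2 - 4 r + 3 = 0.
Discriminant: (-4)^2 - 4(3) = 4, so r = (4 ± 2)/2.
Solving: r_1 = 3, r_2 = 1.

indicial: r^2 - 4 r + 3 = 0; roots r_1 = 3, r_2 = 1


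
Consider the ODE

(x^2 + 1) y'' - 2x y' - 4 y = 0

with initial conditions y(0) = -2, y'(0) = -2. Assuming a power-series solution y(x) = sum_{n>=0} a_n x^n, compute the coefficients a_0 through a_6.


Ansatz: y(x) = sum_{n>=0} a_n x^n, so y'(x) = sum_{n>=1} n a_n x^(n-1) and y''(x) = sum_{n>=2} n(n-1) a_n x^(n-2).
Substitute into P(x) y'' + Q(x) y' + R(x) y = 0 with P(x) = x^2 + 1, Q(x) = -2x, R(x) = -4, and match powers of x.
Initial conditions: a_0 = -2, a_1 = -2.
Setting the coefficient of each power of x to zero and solving order by order (substituting the coefficients already found):
  x^0: 2 a_2 - 4 a_0 = 0  ->  2 a_2 = 4 a_0 = -8  ->  a_2 = -4
  x^1: 6 a_3 - 6 a_1 = 0  ->  6 a_3 = 6 a_1 = -12  ->  a_3 = -2
  x^2: 12 a_4 - 6 a_2 = 0  ->  12 a_4 = 6 a_2 = -24  ->  a_4 = -2
  x^3: 20 a_5 - 4 a_3 = 0  ->  20 a_5 = 4 a_3 = -8  ->  a_5 = -2/5
  x^4: 30 a_6 = 0  ->  a_6 = 0
Truncated series: y(x) = -2 - 2 x - 4 x^2 - 2 x^3 - 2 x^4 - (2/5) x^5 + O(x^7).

a_0 = -2; a_1 = -2; a_2 = -4; a_3 = -2; a_4 = -2; a_5 = -2/5; a_6 = 0


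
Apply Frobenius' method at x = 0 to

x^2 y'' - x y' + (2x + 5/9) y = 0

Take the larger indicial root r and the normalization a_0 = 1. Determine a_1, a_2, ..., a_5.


Write in Frobenius form y'' + (p(x)/x) y' + (q(x)/x^2) y = 0:
  p(x) = -1,  q(x) = 2x + 5/9.
Indicial equation: r(r-1) + (-1) r + (5/9) = 0 -> roots r_1 = 5/3, r_2 = 1/3.
Take r = r_1 = 5/3. Let y(x) = x^r sum_{n>=0} a_n x^n with a_0 = 1.
Substitute y = x^r sum a_n x^n and match x^{r+n}. The recurrence is
  D(n) a_n + 2 a_{n-1} = 0,  where D(n) = (r+n)(r+n-1) + (-1)(r+n) + (5/9).
  a_n = -2 / D(n) * a_{n-1}.
Since the indicial polynomial factors as (r - r_1)(r - r_2), D(n) = (r_1 + n - r_1)(r_1 + n - r_2) = n(n + 4/3).
Evaluating step by step (a_0 = 1):
  n = 1: D(1) = 1(1 + 4/3) = 7/3; numerator = -2(1) = -2; a_1 = (-2)/(7/3) = -6/7
  n = 2: D(2) = 2(2 + 4/3) = 20/3; numerator = -2(-6/7) = 12/7; a_2 = (12/7)/(20/3) = 9/35
  n = 3: D(3) = 3(3 + 4/3) = 13; numerator = -2(9/35) = -18/35; a_3 = (-18/35)/(13) = -18/455
  n = 4: D(4) = 4(4 + 4/3) = 64/3; numerator = -2(-18/455) = 36/455; a_4 = (36/455)/(64/3) = 27/7280
  n = 5: D(5) = 5(5 + 4/3) = 95/3; numerator = -2(27/7280) = -27/3640; a_5 = (-27/3640)/(95/3) = -81/345800

r = 5/3; a_0 = 1; a_1 = -6/7; a_2 = 9/35; a_3 = -18/455; a_4 = 27/7280; a_5 = -81/345800


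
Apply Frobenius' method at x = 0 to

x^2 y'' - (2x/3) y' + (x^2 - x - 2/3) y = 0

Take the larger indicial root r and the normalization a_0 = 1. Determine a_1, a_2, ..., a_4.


Write in Frobenius form y'' + (p(x)/x) y' + (q(x)/x^2) y = 0:
  p(x) = -2/3,  q(x) = x^2 - x - 2/3.
Indicial equation: r(r-1) + (-2/3) r + (-2/3) = 0 -> roots r_1 = 2, r_2 = -1/3.
Take r = r_1 = 2. Let y(x) = x^r sum_{n>=0} a_n x^n with a_0 = 1.
Substitute y = x^r sum a_n x^n and match x^{r+n}. The recurrence is
  D(n) a_n - 1 a_{n-1} + 1 a_{n-2} = 0,  where D(n) = (r+n)(r+n-1) + (-2/3)(r+n) + (-2/3).
  a_n = [1 a_{n-1} - 1 a_{n-2}] / D(n).
Since the indicial polynomial factors as (r - r_1)(r - r_2), D(n) = (r_1 + n - r_1)(r_1 + n - r_2) = n(n + 7/3).
Evaluating step by step (a_0 = 1):
  n = 1: D(1) = 1(1 + 7/3) = 10/3; numerator = 1(1) = 1; a_1 = (1)/(10/3) = 3/10
  n = 2: D(2) = 2(2 + 7/3) = 26/3; numerator = 1(3/10) - 1(1) = -7/10; a_2 = (-7/10)/(26/3) = -21/260
  n = 3: D(3) = 3(3 + 7/3) = 16; numerator = 1(-21/260) - 1(3/10) = -99/260; a_3 = (-99/260)/(16) = -99/4160
  n = 4: D(4) = 4(4 + 7/3) = 76/3; numerator = 1(-99/4160) - 1(-21/260) = 237/4160; a_4 = (237/4160)/(76/3) = 711/316160

r = 2; a_0 = 1; a_1 = 3/10; a_2 = -21/260; a_3 = -99/4160; a_4 = 711/316160


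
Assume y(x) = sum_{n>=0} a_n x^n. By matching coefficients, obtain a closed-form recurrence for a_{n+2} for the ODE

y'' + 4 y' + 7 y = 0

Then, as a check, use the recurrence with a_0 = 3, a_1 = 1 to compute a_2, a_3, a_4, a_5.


Substitute y = sum_n a_n x^n.
y''(x) has coefficient (n+2)(n+1) a_{n+2} at x^n;
4 y'(x) has coefficient 4 (n+1) a_{n+1} at x^n;
7 y(x) has coefficient 7 a_n at x^n.
Matching x^n: (n+2)(n+1) a_{n+2} + 4 (n+1) a_{n+1} + 7 a_n = 0.
Thus a_{n+2} = [-4 (n+1) a_{n+1} - 7 a_n] / ((n+1)(n+2)).

Check with a_0 = 3, a_1 = 1 (apply the recurrence for n = 0, 1, 2, 3): a_0 = 3, a_1 = 1, a_2 = -25/2, a_3 = 31/2, a_4 = -197/24, a_5 = 137/120.

a_(n+2) = [-4 (n+1) a_(n+1) - 7 a_n] / ((n+1)(n+2)); check: a_0 = 3, a_1 = 1, a_2 = -25/2, a_3 = 31/2, a_4 = -197/24, a_5 = 137/120


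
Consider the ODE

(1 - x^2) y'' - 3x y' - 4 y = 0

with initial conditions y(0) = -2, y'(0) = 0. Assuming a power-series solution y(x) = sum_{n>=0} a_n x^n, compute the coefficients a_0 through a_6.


Ansatz: y(x) = sum_{n>=0} a_n x^n, so y'(x) = sum_{n>=1} n a_n x^(n-1) and y''(x) = sum_{n>=2} n(n-1) a_n x^(n-2).
Substitute into P(x) y'' + Q(x) y' + R(x) y = 0 with P(x) = 1 - x^2, Q(x) = -3x, R(x) = -4, and match powers of x.
Initial conditions: a_0 = -2, a_1 = 0.
Setting the coefficient of each power of x to zero and solving order by order (substituting the coefficients already found):
  x^0: 2 a_2 - 4 a_0 = 0  ->  2 a_2 = 4 a_0 = -8  ->  a_2 = -4
  x^1: 6 a_3 - 7 a_1 = 0  ->  6 a_3 = 7 a_1 = 0  ->  a_3 = 0
  x^2: 12 a_4 - 12 a_2 = 0  ->  12 a_4 = 12 a_2 = -48  ->  a_4 = -4
  x^3: 20 a_5 - 19 a_3 = 0  ->  20 a_5 = 19 a_3 = 0  ->  a_5 = 0
  x^4: 30 a_6 - 28 a_4 = 0  ->  30 a_6 = 28 a_4 = -112  ->  a_6 = -56/15
Truncated series: y(x) = -2 - 4 x^2 - 4 x^4 - (56/15) x^6 + O(x^7).

a_0 = -2; a_1 = 0; a_2 = -4; a_3 = 0; a_4 = -4; a_5 = 0; a_6 = -56/15


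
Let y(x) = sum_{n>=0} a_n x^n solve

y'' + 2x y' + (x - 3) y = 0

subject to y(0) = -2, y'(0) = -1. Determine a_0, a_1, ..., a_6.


Ansatz: y(x) = sum_{n>=0} a_n x^n, so y'(x) = sum_{n>=1} n a_n x^(n-1) and y''(x) = sum_{n>=2} n(n-1) a_n x^(n-2).
Substitute into P(x) y'' + Q(x) y' + R(x) y = 0 with P(x) = 1, Q(x) = 2x, R(x) = x - 3, and match powers of x.
Initial conditions: a_0 = -2, a_1 = -1.
Setting the coefficient of each power of x to zero and solving order by order (substituting the coefficients already found):
  x^0: 2 a_2 - 3 a_0 = 0  ->  2 a_2 = 3 a_0 = -6  ->  a_2 = -3
  x^1: 6 a_3 - a_1 + a_0 = 0  ->  6 a_3 = a_1 - a_0 = 1  ->  a_3 = 1/6
  x^2: 12 a_4 + a_2 + a_1 = 0  ->  12 a_4 = -a_2 - a_1 = 4  ->  a_4 = 1/3
  x^3: 20 a_5 + 3 a_3 + a_2 = 0  ->  20 a_5 = -3 a_3 - a_2 = 5/2  ->  a_5 = 1/8
  x^4: 30 a_6 + 5 a_4 + a_3 = 0  ->  30 a_6 = -5 a_4 - a_3 = -11/6  ->  a_6 = -11/180
Truncated series: y(x) = -2 - x - 3 x^2 + (1/6) x^3 + (1/3) x^4 + (1/8) x^5 - (11/180) x^6 + O(x^7).

a_0 = -2; a_1 = -1; a_2 = -3; a_3 = 1/6; a_4 = 1/3; a_5 = 1/8; a_6 = -11/180


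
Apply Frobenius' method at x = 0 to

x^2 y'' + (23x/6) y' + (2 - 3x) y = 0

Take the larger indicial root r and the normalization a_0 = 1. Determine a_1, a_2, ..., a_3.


Write in Frobenius form y'' + (p(x)/x) y' + (q(x)/x^2) y = 0:
  p(x) = 23/6,  q(x) = 2 - 3x.
Indicial equation: r(r-1) + (23/6) r + (2) = 0 -> roots r_1 = -4/3, r_2 = -3/2.
Take r = r_1 = -4/3. Let y(x) = x^r sum_{n>=0} a_n x^n with a_0 = 1.
Substitute y = x^r sum a_n x^n and match x^{r+n}. The recurrence is
  D(n) a_n - 3 a_{n-1} = 0,  where D(n) = (r+n)(r+n-1) + (23/6)(r+n) + (2).
  a_n = 3 / D(n) * a_{n-1}.
Since the indicial polynomial factors as (r - r_1)(r - r_2), D(n) = (r_1 + n - r_1)(r_1 + n - r_2) = n(n + 1/6).
Evaluating step by step (a_0 = 1):
  n = 1: D(1) = 1(1 + 1/6) = 7/6; numerator = 3(1) = 3; a_1 = (3)/(7/6) = 18/7
  n = 2: D(2) = 2(2 + 1/6) = 13/3; numerator = 3(18/7) = 54/7; a_2 = (54/7)/(13/3) = 162/91
  n = 3: D(3) = 3(3 + 1/6) = 19/2; numerator = 3(162/91) = 486/91; a_3 = (486/91)/(19/2) = 972/1729

r = -4/3; a_0 = 1; a_1 = 18/7; a_2 = 162/91; a_3 = 972/1729


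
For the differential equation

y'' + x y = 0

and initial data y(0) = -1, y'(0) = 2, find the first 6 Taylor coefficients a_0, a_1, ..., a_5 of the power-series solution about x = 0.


Ansatz: y(x) = sum_{n>=0} a_n x^n, so y'(x) = sum_{n>=1} n a_n x^(n-1) and y''(x) = sum_{n>=2} n(n-1) a_n x^(n-2).
Substitute into P(x) y'' + Q(x) y' + R(x) y = 0 with P(x) = 1, Q(x) = 0, R(x) = x, and match powers of x.
Initial conditions: a_0 = -1, a_1 = 2.
Setting the coefficient of each power of x to zero and solving order by order (substituting the coefficients already found):
  x^0: 2 a_2 = 0  ->  a_2 = 0
  x^1: 6 a_3 + a_0 = 0  ->  6 a_3 = -a_0 = 1  ->  a_3 = 1/6
  x^2: 12 a_4 + a_1 = 0  ->  12 a_4 = -a_1 = -2  ->  a_4 = -1/6
  x^3: 20 a_5 + a_2 = 0  ->  20 a_5 = -a_2 = 0  ->  a_5 = 0
Truncated series: y(x) = -1 + 2 x + (1/6) x^3 - (1/6) x^4 + O(x^6).

a_0 = -1; a_1 = 2; a_2 = 0; a_3 = 1/6; a_4 = -1/6; a_5 = 0


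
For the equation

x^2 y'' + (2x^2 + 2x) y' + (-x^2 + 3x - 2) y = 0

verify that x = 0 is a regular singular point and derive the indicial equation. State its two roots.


Divide by x^2 to reach normal form y'' + P_1(x) y' + P_2(x) y = 0 with P_1(x) = 2 + 2/x and P_2(x) = -1 + 3/x - 2/x^2.
x = 0 is a singular point because the y'-coefficient 2 + 2/x has a pole at x = 0 and the y-coefficient -1 + 3/x - 2/x^2 has a pole at x = 0.
It is a regular singular point because x P_1(x) = p(x) = 2x + 2 and x^2 P_2(x) = q(x) = -x^2 + 3x - 2 are polynomials, hence analytic at x = 0.
p(0) = 2,  q(0) = -2.
Indicial equation: r(r-1) + p(0) r + q(0) = 0, i.e. r^2 + (p(0) - 1) r + q(0) = 0, i.e. r^2 + 1 r - 2 = 0.
Discriminant: (1)^2 - 4(-2) = 9, so r = (-1 ± 3)/2.
Solving: r_1 = 1, r_2 = -2.

indicial: r^2 + 1 r - 2 = 0; roots r_1 = 1, r_2 = -2


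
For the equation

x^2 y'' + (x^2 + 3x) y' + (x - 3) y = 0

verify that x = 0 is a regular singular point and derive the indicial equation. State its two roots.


Divide by x^2 to reach normal form y'' + P_1(x) y' + P_2(x) y = 0 with P_1(x) = 1 + 3/x and P_2(x) = 1/x - 3/x^2.
x = 0 is a singular point because the y'-coefficient 1 + 3/x has a pole at x = 0 and the y-coefficient 1/x - 3/x^2 has a pole at x = 0.
It is a regular singular point because x P_1(x) = p(x) = x + 3 and x^2 P_2(x) = q(x) = x - 3 are polynomials, hence analytic at x = 0.
p(0) = 3,  q(0) = -3.
Indicial equation: r(r-1) + p(0) r + q(0) = 0, i.e. r^2 + (p(0) - 1) r + q(0) = 0, i.e. r^2 + 2 r - 3 = 0.
Discriminant: (2)^2 - 4(-3) = 16, so r = (-2 ± 4)/2.
Solving: r_1 = 1, r_2 = -3.

indicial: r^2 + 2 r - 3 = 0; roots r_1 = 1, r_2 = -3


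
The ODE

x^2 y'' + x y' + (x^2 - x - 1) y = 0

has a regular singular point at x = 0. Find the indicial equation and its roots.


Divide by x^2 to reach normal form y'' + P_1(x) y' + P_2(x) y = 0 with P_1(x) = 1/x and P_2(x) = 1 - 1/x - 1/x^2.
x = 0 is a singular point because the y'-coefficient 1/x has a pole at x = 0 and the y-coefficient 1 - 1/x - 1/x^2 has a pole at x = 0.
It is a regular singular point because x P_1(x) = p(x) = 1 and x^2 P_2(x) = q(x) = x^2 - x - 1 are polynomials, hence analytic at x = 0.
p(0) = 1,  q(0) = -1.
Indicial equation: r(r-1) + p(0) r + q(0) = 0, i.e. r^2 + (p(0) - 1) r + q(0) = 0, i.e. r^2 - 1 = 0.
Discriminant: (0)^2 - 4(-1) = 4, so r = (0 ± 2)/2.
Solving: r_1 = 1, r_2 = -1.

indicial: r^2 - 1 = 0; roots r_1 = 1, r_2 = -1


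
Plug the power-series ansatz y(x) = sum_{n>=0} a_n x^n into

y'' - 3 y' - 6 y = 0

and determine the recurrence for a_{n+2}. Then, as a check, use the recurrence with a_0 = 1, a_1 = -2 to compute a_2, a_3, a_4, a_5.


Substitute y = sum_n a_n x^n.
y''(x) has coefficient (n+2)(n+1) a_{n+2} at x^n;
-3 y'(x) has coefficient -3 (n+1) a_{n+1} at x^n;
-6 y(x) has coefficient -6 a_n at x^n.
Matching x^n: (n+2)(n+1) a_{n+2} - 3 (n+1) a_{n+1} - 6 a_n = 0.
Thus a_{n+2} = [3 (n+1) a_{n+1} + 6 a_n] / ((n+1)(n+2)).

Check with a_0 = 1, a_1 = -2 (apply the recurrence for n = 0, 1, 2, 3): a_0 = 1, a_1 = -2, a_2 = 0, a_3 = -2, a_4 = -3/2, a_5 = -3/2.

a_(n+2) = [3 (n+1) a_(n+1) + 6 a_n] / ((n+1)(n+2)); check: a_0 = 1, a_1 = -2, a_2 = 0, a_3 = -2, a_4 = -3/2, a_5 = -3/2


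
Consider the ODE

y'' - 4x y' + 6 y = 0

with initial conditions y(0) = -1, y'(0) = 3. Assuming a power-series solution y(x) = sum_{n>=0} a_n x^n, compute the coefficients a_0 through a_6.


Ansatz: y(x) = sum_{n>=0} a_n x^n, so y'(x) = sum_{n>=1} n a_n x^(n-1) and y''(x) = sum_{n>=2} n(n-1) a_n x^(n-2).
Substitute into P(x) y'' + Q(x) y' + R(x) y = 0 with P(x) = 1, Q(x) = -4x, R(x) = 6, and match powers of x.
Initial conditions: a_0 = -1, a_1 = 3.
Setting the coefficient of each power of x to zero and solving order by order (substituting the coefficients already found):
  x^0: 2 a_2 + 6 a_0 = 0  ->  2 a_2 = -6 a_0 = 6  ->  a_2 = 3
  x^1: 6 a_3 + 2 a_1 = 0  ->  6 a_3 = -2 a_1 = -6  ->  a_3 = -1
  x^2: 12 a_4 - 2 a_2 = 0  ->  12 a_4 = 2 a_2 = 6  ->  a_4 = 1/2
  x^3: 20 a_5 - 6 a_3 = 0  ->  20 a_5 = 6 a_3 = -6  ->  a_5 = -3/10
  x^4: 30 a_6 - 10 a_4 = 0  ->  30 a_6 = 10 a_4 = 5  ->  a_6 = 1/6
Truncated series: y(x) = -1 + 3 x + 3 x^2 - x^3 + (1/2) x^4 - (3/10) x^5 + (1/6) x^6 + O(x^7).

a_0 = -1; a_1 = 3; a_2 = 3; a_3 = -1; a_4 = 1/2; a_5 = -3/10; a_6 = 1/6


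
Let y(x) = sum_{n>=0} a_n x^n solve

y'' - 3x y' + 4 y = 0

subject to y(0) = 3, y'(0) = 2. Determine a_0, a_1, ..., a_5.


Ansatz: y(x) = sum_{n>=0} a_n x^n, so y'(x) = sum_{n>=1} n a_n x^(n-1) and y''(x) = sum_{n>=2} n(n-1) a_n x^(n-2).
Substitute into P(x) y'' + Q(x) y' + R(x) y = 0 with P(x) = 1, Q(x) = -3x, R(x) = 4, and match powers of x.
Initial conditions: a_0 = 3, a_1 = 2.
Setting the coefficient of each power of x to zero and solving order by order (substituting the coefficients already found):
  x^0: 2 a_2 + 4 a_0 = 0  ->  2 a_2 = -4 a_0 = -12  ->  a_2 = -6
  x^1: 6 a_3 + a_1 = 0  ->  6 a_3 = -a_1 = -2  ->  a_3 = -1/3
  x^2: 12 a_4 - 2 a_2 = 0  ->  12 a_4 = 2 a_2 = -12  ->  a_4 = -1
  x^3: 20 a_5 - 5 a_3 = 0  ->  20 a_5 = 5 a_3 = -5/3  ->  a_5 = -1/12
Truncated series: y(x) = 3 + 2 x - 6 x^2 - (1/3) x^3 - x^4 - (1/12) x^5 + O(x^6).

a_0 = 3; a_1 = 2; a_2 = -6; a_3 = -1/3; a_4 = -1; a_5 = -1/12


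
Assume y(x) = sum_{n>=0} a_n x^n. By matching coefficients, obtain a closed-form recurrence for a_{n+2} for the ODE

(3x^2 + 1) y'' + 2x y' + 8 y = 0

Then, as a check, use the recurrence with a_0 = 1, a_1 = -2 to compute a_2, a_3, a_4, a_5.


Substitute y = sum_n a_n x^n.
(1 + 3 x^2) y'' contributes (n+2)(n+1) a_{n+2} + 3 n(n-1) a_n at x^n.
2 x y'(x) contributes 2 n a_n at x^n.
8 y(x) contributes 8 a_n at x^n.
Matching x^n: (n+2)(n+1) a_{n+2} + (3 n(n-1) + 2 n + 8) a_n = 0.
Thus a_{n+2} = (-3 n(n-1) - 2 n - 8) / ((n+1)(n+2)) * a_n.

Check with a_0 = 1, a_1 = -2 (apply the recurrence for n = 0, 1, 2, 3): a_0 = 1, a_1 = -2, a_2 = -4, a_3 = 10/3, a_4 = 6, a_5 = -16/3.

a_(n+2) = (-3 n(n-1) - 2 n - 8) / ((n+1)(n+2)) * a_n; check: a_0 = 1, a_1 = -2, a_2 = -4, a_3 = 10/3, a_4 = 6, a_5 = -16/3


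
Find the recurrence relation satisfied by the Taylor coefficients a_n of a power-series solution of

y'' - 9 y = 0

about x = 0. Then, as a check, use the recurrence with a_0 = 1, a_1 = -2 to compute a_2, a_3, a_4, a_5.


Substitute y = sum_n a_n x^n into y'' + (const) y = 0.
y''(x) = sum_{n>=0} (n+2)(n+1) a_{n+2} x^n.
The ODE becomes sum_n [(n+2)(n+1) a_{n+2} - 9 a_n] x^n = 0.
Setting each coefficient to zero gives the recurrence:
  (n+2)(n+1) a_{n+2} - 9 a_n = 0,
  a_{n+2} = 9 / ((n+1)(n+2)) a_n.

Check with a_0 = 1, a_1 = -2 (apply the recurrence for n = 0, 1, 2, 3): a_0 = 1, a_1 = -2, a_2 = 9/2, a_3 = -3, a_4 = 27/8, a_5 = -27/20.

a_{n+2} = 9/((n+1)(n+2)) * a_n; check: a_0 = 1, a_1 = -2, a_2 = 9/2, a_3 = -3, a_4 = 27/8, a_5 = -27/20


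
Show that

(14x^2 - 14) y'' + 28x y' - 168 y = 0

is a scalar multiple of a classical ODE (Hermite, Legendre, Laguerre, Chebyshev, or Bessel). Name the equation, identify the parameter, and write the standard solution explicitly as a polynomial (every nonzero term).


All three coefficients share the factor -14; dividing through by -14 gives  (1 - x^2) y'' - 2x y' + 12 y = 0.
This matches the Legendre equation (1 - x^2) y'' - 2x y' + n(n+1) y = 0 (note the -2x y' term) with n(n+1) = 12, so n = 3; the polynomial solution is P_3(x).
With y = sum_k a_k x^k, matching x^k gives (k+2)(k+1) a_{k+2} = [k(k+1) - n(n+1)] a_k = (k - 3)(k + 4) a_k. The right side vanishes at k = 3, so the series with the parity of 3 terminates at degree 3.
Standard normalization (P_n(1) = 1): leading coefficient (2n)!/(2^n (n!)^2) = 720/(8*36) = 5/2, so a_3 = 5/2. Work downward with a_k = (k+1)(k+2) a_{k+2} / ((k - 3)(k + 4)):
  a_1 = (2)(3)(5/2) / ((1 - 3)(1 + 4)) = 15/(-10) = -3/2
Hence P_3(x) = 5 x^3/2 - 3 x/2.

P_3(x); series = 5 x^3/2 - 3 x/2


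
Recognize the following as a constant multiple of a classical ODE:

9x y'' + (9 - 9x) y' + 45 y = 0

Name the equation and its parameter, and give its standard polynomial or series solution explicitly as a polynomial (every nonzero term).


All three coefficients share the factor 9; dividing through by 9 gives  x y'' + (1 - x) y' + 5 y = 0.
This matches the Laguerre equation x y'' + (1 - x) y' + n y = 0 with n = 5; the polynomial solution is L_5(x).
With y = sum_k a_k x^k, matching x^k gives (k+1)k a_{k+1} + (k+1) a_{k+1} - k a_k + n a_k = 0, i.e. (k+1)^2 a_{k+1} = (k - n) a_k = (k - 5) a_k. The right side vanishes at k = 5, so the series terminates at degree 5.
Standard normalization L_n(0) = 1 gives a_0 = 1. Work upward with a_{k+1} = (k - 5) a_k / (k+1)^2:
  a_1 = (0 - 5)(1) / 1^2 = -5/1 = -5
  a_2 = (1 - 5)(-5) / 2^2 = 20/4 = 5
  a_3 = (2 - 5)(5) / 3^2 = -15/9 = -5/3
  a_4 = (3 - 5)(-5/3) / 4^2 = (10/3)/16 = 5/24
  a_5 = (4 - 5)(5/24) / 5^2 = (-5/24)/25 = -1/120
Hence L_5(x) = -x^5/120 + 5 x^4/24 - 5 x^3/3 + 5 x^2 - 5 x + 1.

L_5(x); series = -x^5/120 + 5 x^4/24 - 5 x^3/3 + 5 x^2 - 5 x + 1
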